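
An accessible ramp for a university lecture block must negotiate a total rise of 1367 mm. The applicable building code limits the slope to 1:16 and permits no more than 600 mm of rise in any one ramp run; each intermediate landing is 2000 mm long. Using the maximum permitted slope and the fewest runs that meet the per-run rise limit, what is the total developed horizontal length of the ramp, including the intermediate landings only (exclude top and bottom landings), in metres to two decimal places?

25.87 m

At most 600 each: 1367/600 = 2.28, giving 3 ramp runs. That means 2 intermediate landings.
Ramp run (horizontal) at 1:16: 1367 × 16 = 21872 mm.
Intermediate landings: 2 × 2000 = 4000 mm.
Developed length = 21872 + 4000 = 25872 mm.
= 25.87 m.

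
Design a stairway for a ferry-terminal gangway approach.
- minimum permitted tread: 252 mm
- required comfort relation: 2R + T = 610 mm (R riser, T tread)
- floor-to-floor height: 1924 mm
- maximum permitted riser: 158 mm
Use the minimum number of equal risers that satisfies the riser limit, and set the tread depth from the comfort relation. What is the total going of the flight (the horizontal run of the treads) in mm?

3768 mm

⌈1924/158⌉ = 13 risers.
R = 1924 ÷ 13 = 148 mm.
From 2R + T = 610: T = 610 − 296 = 314 mm.
13 risers give 12 treads; going = 12 × 314 = 3768 mm.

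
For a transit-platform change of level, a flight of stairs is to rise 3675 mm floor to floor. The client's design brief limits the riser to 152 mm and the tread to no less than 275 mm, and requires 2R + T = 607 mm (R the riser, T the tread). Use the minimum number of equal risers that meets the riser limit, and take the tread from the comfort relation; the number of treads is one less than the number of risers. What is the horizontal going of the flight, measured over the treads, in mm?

7512 mm

3675 / 152 = 24.18, so 25 risers are needed.
R = 3675 ÷ 25 = 147 mm.
T = 607 − 2·147 = 313 mm, which satisfies the 275 mm minimum.
25 risers give 24 treads; going = 24 × 313 = 7512 mm.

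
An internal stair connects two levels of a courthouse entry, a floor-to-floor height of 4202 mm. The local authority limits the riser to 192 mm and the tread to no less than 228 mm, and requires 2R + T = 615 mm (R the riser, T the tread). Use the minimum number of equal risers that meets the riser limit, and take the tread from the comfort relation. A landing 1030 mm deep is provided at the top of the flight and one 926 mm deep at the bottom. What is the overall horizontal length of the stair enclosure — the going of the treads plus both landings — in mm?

6849 mm

⌈4202/192⌉ = 22 risers.
Each riser is 4202/22 = 191 mm (≤ 192 mm).
Tread T = 615 − 2 × 191 = 233 mm (≥ 228 mm).
Treads = 22 − 1 = 21; going = 21 × 233 = 4893 mm.
Enclosure = 4893 + 1030 + 926 = 6849 mm.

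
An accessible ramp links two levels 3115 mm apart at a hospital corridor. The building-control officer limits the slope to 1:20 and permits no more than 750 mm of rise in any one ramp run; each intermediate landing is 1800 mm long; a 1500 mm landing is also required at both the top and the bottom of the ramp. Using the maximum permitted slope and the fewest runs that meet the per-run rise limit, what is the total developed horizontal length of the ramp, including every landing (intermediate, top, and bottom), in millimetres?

72500 mm

3115 / 750 = 4.15, so 5 ramp runs are needed. That means 4 intermediate landings.
Ramp run (horizontal) at 1:20: 3115 × 20 = 62300 mm.
Intermediate landings: 4 × 1800 = 7200 mm.
Top and bottom landings: 2 × 1500 = 3000 mm.
Total = 62300 + 7200 + 3000 = 72500 mm.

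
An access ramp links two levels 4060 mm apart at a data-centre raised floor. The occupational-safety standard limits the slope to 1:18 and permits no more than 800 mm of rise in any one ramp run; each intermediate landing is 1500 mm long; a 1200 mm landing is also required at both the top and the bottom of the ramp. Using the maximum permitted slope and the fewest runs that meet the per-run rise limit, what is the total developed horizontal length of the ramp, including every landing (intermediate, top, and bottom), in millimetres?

At most 800 each: 4060/800 = 5.08, giving 6 ramp runs. That means 5 intermediate landings.
Horizontal run for 4060 mm of rise at 1:18 is 4060 × 18 = 73080 mm.
5 intermediate landings contribute 5 × 1500 = 7500 mm.
Top and bottom landings: 2 × 1200 = 2400 mm.
Total = 73080 + 7500 + 2400 = 82980 mm.

82980 mm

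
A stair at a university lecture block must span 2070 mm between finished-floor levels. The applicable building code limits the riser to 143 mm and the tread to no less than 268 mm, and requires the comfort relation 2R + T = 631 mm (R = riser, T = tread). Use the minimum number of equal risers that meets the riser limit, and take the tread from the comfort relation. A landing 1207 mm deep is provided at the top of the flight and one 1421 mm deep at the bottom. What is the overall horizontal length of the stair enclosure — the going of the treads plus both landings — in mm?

7598 mm

2070 / 143 = 14.48, so 15 risers are needed.
Riser R = 2070 / 15 = 138 mm, within the 143 mm limit.
Tread T = 631 − 2 × 138 = 355 mm (≥ 268 mm).
Treads = 15 − 1 = 14; going = 14 × 355 = 4970 mm.
Add landings: 4970 + 1207 + 1421 = 7598 mm.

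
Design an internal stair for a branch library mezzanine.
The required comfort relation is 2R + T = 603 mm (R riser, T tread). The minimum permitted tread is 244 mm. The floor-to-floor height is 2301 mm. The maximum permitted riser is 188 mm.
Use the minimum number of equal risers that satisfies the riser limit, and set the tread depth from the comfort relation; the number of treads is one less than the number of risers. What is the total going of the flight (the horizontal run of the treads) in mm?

2301 / 188 = 12.24, so 13 risers are needed.
Each riser is 2301/13 = 177 mm (≤ 188 mm).
T = 603 − 2·177 = 249 mm, which satisfies the 244 mm minimum.
Going = (13 − 1) × 249 = 2988 mm.

2988 mm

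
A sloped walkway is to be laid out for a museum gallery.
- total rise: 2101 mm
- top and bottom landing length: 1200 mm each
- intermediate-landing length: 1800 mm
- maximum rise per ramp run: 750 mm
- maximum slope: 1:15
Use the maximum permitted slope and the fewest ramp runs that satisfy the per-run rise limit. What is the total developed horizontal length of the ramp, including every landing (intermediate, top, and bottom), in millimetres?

2101 / 750 = 2.801 → round up to 3 ramp runs. That means 2 intermediate landings.
Ramp run (horizontal) at 1:15: 2101 × 15 = 31515 mm.
2 intermediate landings contribute 2 × 1800 = 3600 mm.
Top and bottom landings: 2 × 1200 = 2400 mm.
Total = 31515 + 3600 + 2400 = 37515 mm.

37515 mm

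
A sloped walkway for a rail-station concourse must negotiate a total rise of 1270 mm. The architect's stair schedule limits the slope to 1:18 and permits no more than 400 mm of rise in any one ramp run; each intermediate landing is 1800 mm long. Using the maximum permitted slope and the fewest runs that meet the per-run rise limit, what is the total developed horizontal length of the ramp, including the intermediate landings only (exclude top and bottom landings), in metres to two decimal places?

1270 / 400 = 3.175 → round up to 4 ramp runs. That means 3 intermediate landings.
Ramp run (horizontal) at 1:18: 1270 × 18 = 22860 mm.
3 intermediate landings contribute 3 × 1800 = 5400 mm.
Total developed length = 22860 + 5400 = 28260 mm.
= 28.26 m.

28.26 m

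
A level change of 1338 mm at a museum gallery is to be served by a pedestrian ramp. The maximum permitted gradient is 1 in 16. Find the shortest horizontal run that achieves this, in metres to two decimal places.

Run = rise × 16 = 1338 × 16 = 21408 mm.
21408 mm = 21.41 m.

21.41 m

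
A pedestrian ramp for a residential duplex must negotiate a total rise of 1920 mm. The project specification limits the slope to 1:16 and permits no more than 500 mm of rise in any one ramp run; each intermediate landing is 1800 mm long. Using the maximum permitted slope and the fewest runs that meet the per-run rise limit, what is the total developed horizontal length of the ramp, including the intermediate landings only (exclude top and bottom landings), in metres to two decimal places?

At most 500 each: 1920/500 = 3.84, giving 4 ramp runs. That means 3 intermediate landings.
Horizontal run for 1920 mm of rise at 1:16 is 1920 × 16 = 30720 mm.
3 intermediate landings contribute 3 × 1800 = 5400 mm.
Developed length = 30720 + 5400 = 36120 mm.
= 36.12 m.

36.12 m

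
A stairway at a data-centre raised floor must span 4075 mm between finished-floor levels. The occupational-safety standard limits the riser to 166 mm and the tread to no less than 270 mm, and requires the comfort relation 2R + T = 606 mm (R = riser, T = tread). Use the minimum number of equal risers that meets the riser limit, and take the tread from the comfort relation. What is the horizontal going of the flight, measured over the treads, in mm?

6720 mm

4075 / 166 = 24.55, so 25 risers are needed.
Each riser is 4075/25 = 163 mm (≤ 166 mm).
From 2R + T = 606: T = 606 − 326 = 280 mm.
25 risers give 24 treads; going = 24 × 280 = 6720 mm.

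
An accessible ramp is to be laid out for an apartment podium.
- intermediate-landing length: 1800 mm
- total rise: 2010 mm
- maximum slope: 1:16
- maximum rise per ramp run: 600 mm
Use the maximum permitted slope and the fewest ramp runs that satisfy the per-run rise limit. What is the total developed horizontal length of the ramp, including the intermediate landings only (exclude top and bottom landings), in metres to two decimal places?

37.56 m

⌈2010/600⌉ = 4 ramp runs. That means 3 intermediate landings.
Horizontal run for 2010 mm of rise at 1:16 is 2010 × 16 = 32160 mm.
Intermediate landings: 3 × 1800 = 5400 mm.
Developed length = 32160 + 5400 = 37560 mm.
= 37.56 m.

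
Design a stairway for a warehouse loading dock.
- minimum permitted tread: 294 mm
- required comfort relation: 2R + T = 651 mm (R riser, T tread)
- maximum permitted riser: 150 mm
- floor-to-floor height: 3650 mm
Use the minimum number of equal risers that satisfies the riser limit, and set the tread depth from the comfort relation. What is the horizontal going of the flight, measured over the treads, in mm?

8616 mm

⌈3650/150⌉ = 25 risers.
R = 3650 ÷ 25 = 146 mm.
T = 651 − 2·146 = 359 mm, which satisfies the 294 mm minimum.
25 risers give 24 treads; going = 24 × 359 = 8616 mm.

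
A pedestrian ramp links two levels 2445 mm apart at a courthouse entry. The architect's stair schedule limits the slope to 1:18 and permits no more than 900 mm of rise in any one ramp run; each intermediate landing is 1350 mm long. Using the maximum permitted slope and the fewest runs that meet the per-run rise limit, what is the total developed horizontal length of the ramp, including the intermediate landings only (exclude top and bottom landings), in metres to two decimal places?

46.71 m

2445 / 900 = 2.72, so 3 ramp runs are needed. That means 2 intermediate landings.
Horizontal run for 2445 mm of rise at 1:18 is 2445 × 18 = 44010 mm.
2 intermediate landings contribute 2 × 1350 = 2700 mm.
Developed length = 44010 + 2700 = 46710 mm.
= 46.71 m.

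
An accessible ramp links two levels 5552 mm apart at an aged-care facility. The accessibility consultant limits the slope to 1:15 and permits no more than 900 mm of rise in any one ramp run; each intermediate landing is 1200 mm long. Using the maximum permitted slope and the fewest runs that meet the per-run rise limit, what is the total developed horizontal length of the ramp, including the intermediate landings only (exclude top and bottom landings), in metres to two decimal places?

⌈5552/900⌉ = 7 ramp runs. That means 6 intermediate landings.
Horizontal run for 5552 mm of rise at 1:15 is 5552 × 15 = 83280 mm.
6 intermediate landings contribute 6 × 1200 = 7200 mm.
Total developed length = 83280 + 7200 = 90480 mm.
= 90.48 m.

90.48 m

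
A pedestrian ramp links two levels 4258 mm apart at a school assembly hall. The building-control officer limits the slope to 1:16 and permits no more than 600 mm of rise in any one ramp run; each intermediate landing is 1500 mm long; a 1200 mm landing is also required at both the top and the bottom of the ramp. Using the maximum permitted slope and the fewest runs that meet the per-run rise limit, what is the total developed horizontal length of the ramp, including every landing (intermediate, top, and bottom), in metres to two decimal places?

81.03 m

At most 600 each: 4258/600 = 7.10, giving 8 ramp runs. That means 7 intermediate landings.
Ramp run (horizontal) at 1:16: 4258 × 16 = 68128 mm.
7 intermediate landings contribute 7 × 1500 = 10500 mm.
Top and bottom landings: 2 × 1200 = 2400 mm.
Total = 68128 + 10500 + 2400 = 81028 mm.
= 81.03 m.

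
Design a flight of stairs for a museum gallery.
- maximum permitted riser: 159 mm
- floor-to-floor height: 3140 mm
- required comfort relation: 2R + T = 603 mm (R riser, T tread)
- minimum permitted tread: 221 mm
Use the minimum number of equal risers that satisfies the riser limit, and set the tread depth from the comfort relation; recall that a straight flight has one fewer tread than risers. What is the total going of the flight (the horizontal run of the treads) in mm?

5491 mm

At most 159 each: 3140/159 = 19.75, giving 20 risers.
R = 3140 ÷ 20 = 157 mm.
From 2R + T = 603: T = 603 − 314 = 289 mm.
Treads = 20 − 1 = 19; going = 19 × 289 = 5491 mm.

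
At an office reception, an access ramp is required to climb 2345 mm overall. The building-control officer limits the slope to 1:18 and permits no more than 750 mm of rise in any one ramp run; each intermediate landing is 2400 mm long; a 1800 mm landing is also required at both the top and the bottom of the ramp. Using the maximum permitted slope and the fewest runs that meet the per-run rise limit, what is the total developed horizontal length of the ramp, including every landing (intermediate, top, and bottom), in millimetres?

⌈2345/750⌉ = 4 ramp runs. That means 3 intermediate landings.
Ramp run (horizontal) at 1:18: 2345 × 18 = 42210 mm.
3 intermediate landings contribute 3 × 2400 = 7200 mm.
Top and bottom landings: 2 × 1800 = 3600 mm.
Total = 42210 + 7200 + 3600 = 53010 mm.

53010 mm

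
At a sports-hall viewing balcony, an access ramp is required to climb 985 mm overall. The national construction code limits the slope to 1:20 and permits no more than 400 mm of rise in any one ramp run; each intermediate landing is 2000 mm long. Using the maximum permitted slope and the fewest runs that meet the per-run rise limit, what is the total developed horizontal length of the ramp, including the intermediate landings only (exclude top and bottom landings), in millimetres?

23700 mm

985 / 400 = 2.46, so 3 ramp runs are needed. That means 2 intermediate landings.
Horizontal run for 985 mm of rise at 1:20 is 985 × 20 = 19700 mm.
Intermediate landings: 2 × 2000 = 4000 mm.
Developed length = 19700 + 4000 = 23700 mm.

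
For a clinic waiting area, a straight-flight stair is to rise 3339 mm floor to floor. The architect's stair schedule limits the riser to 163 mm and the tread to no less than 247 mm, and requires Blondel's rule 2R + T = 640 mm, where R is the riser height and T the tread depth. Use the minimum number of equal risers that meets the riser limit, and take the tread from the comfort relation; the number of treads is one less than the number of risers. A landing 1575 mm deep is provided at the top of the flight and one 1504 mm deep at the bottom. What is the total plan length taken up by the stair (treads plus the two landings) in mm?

⌈3339/163⌉ = 21 risers.
Riser R = 3339 / 21 = 159 mm, within the 163 mm limit.
T = 640 − 2·159 = 322 mm, which satisfies the 247 mm minimum.
Going = (21 − 1) × 322 = 6440 mm.
Add landings: 6440 + 1575 + 1504 = 9519 mm.

9519 mm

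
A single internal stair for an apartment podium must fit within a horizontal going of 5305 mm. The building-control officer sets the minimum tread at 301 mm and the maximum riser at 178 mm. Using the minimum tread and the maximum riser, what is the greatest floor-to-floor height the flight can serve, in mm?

5305 / 301 = 17.62, so 17 treads fit.
Risers = treads + 1 = 18.
Maximum height = 18 × 178 = 3204 mm.

3204 mm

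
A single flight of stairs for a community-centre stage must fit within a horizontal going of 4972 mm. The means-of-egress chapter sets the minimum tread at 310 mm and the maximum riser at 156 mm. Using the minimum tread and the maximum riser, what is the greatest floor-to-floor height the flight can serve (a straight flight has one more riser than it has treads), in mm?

Treads that fit: ⌊4972 / 310⌋ = 16.
Risers = treads + 1 = 17.
Maximum height = 17 × 156 = 2652 mm.

2652 mm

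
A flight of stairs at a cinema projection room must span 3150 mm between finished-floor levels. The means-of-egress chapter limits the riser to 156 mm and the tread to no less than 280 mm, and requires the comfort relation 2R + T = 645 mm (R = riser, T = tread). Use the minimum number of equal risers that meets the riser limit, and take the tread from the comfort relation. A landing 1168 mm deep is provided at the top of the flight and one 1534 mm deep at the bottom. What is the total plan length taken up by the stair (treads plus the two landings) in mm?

9602 mm

3150 / 156 = 20.192 → round up to 21 risers.
Each riser is 3150/21 = 150 mm (≤ 156 mm).
From 2R + T = 645: T = 645 − 300 = 345 mm.
Going = (21 − 1) × 345 = 6900 mm.
Add landings: 6900 + 1168 + 1534 = 9602 mm.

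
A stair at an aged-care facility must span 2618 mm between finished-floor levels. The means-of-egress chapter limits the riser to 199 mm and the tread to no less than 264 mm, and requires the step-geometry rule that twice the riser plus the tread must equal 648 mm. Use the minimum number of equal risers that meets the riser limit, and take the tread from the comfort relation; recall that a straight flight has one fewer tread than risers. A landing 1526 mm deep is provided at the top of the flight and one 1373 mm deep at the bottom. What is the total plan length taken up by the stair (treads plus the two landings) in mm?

At most 199 each: 2618/199 = 13.16, giving 14 risers.
R = 2618 ÷ 14 = 187 mm.
Tread T = 648 − 2 × 187 = 274 mm (≥ 264 mm).
Treads = 14 − 1 = 13; going = 13 × 274 = 3562 mm.
Enclosure = 3562 + 1526 + 1373 = 6461 mm.

6461 mm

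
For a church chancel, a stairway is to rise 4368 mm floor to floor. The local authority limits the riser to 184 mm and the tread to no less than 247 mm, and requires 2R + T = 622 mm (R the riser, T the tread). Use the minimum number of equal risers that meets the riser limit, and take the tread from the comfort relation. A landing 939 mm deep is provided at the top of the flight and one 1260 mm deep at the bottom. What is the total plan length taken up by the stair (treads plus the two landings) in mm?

8133 mm

At most 184 each: 4368/184 = 23.74, giving 24 risers.
R = 4368 ÷ 24 = 182 mm.
Tread T = 622 − 2 × 182 = 258 mm (≥ 247 mm).
Going = (24 − 1) × 258 = 5934 mm.
Add landings: 5934 + 939 + 1260 = 8133 mm.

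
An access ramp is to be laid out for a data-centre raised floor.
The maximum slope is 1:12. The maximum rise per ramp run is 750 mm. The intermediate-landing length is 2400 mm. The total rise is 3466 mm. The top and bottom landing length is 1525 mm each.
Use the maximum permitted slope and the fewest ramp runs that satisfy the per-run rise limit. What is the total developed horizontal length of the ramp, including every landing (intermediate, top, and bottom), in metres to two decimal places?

54.24 m

At most 750 each: 3466/750 = 4.62, giving 5 ramp runs. That means 4 intermediate landings.
Ramp run (horizontal) at 1:12: 3466 × 12 = 41592 mm.
Intermediate landings: 4 × 2400 = 9600 mm.
Top and bottom landings: 2 × 1525 = 3050 mm.
Total = 41592 + 9600 + 3050 = 54242 mm.
= 54.24 m.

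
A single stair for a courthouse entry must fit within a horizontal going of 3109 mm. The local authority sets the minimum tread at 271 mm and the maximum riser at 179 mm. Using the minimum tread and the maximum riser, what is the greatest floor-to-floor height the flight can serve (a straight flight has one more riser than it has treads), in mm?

2148 mm

3109 / 271 = 11.47, so 11 treads fit.
Risers = treads + 1 = 12.
Maximum height = 12 × 179 = 2148 mm.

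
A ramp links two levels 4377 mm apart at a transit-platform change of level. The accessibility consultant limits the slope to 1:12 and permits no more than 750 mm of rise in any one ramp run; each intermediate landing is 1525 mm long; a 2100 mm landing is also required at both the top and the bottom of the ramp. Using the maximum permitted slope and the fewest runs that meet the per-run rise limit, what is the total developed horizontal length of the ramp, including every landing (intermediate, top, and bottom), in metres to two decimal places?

64.35 m

⌈4377/750⌉ = 6 ramp runs. That means 5 intermediate landings.
Horizontal run for 4377 mm of rise at 1:12 is 4377 × 12 = 52524 mm.
Intermediate landings: 5 × 1525 = 7625 mm.
Top and bottom landings: 2 × 2100 = 4200 mm.
Total = 52524 + 7625 + 4200 = 64349 mm.
= 64.35 m.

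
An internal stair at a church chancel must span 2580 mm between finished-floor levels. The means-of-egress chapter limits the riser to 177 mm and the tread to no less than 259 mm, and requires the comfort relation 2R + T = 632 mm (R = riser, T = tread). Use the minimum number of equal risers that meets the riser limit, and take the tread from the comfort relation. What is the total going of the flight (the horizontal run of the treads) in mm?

At most 177 each: 2580/177 = 14.58, giving 15 risers.
Riser R = 2580 / 15 = 172 mm, within the 177 mm limit.
Tread T = 632 − 2 × 172 = 288 mm (≥ 259 mm).
Going = (15 − 1) × 288 = 4032 mm.

4032 mm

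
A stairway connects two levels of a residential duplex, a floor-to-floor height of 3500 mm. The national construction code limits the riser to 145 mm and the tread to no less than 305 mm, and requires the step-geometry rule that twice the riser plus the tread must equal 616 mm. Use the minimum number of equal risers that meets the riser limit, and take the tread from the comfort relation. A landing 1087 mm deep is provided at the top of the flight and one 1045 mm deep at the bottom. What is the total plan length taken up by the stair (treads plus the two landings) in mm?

10196 mm

At most 145 each: 3500/145 = 24.14, giving 25 risers.
R = 3500 ÷ 25 = 140 mm.
T = 616 − 2·140 = 336 mm, which satisfies the 305 mm minimum.
Treads = 25 − 1 = 24; going = 24 × 336 = 8064 mm.
Enclosure = 8064 + 1087 + 1045 = 10196 mm.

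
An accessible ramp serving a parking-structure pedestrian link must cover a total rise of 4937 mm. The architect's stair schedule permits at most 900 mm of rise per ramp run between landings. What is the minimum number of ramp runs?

6 runs

4937 / 900 = 5.486 → round up to 6 ramp runs.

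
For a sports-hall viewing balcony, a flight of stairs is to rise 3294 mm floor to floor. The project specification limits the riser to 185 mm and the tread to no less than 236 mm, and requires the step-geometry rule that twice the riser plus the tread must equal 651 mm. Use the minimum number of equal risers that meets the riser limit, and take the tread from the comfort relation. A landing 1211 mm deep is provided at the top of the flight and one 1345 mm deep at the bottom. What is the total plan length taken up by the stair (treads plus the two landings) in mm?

⌈3294/185⌉ = 18 risers.
R = 3294 ÷ 18 = 183 mm.
Tread T = 651 − 2 × 183 = 285 mm (≥ 236 mm).
Treads = 18 − 1 = 17; going = 17 × 285 = 4845 mm.
Enclosure = 4845 + 1211 + 1345 = 7401 mm.

7401 mm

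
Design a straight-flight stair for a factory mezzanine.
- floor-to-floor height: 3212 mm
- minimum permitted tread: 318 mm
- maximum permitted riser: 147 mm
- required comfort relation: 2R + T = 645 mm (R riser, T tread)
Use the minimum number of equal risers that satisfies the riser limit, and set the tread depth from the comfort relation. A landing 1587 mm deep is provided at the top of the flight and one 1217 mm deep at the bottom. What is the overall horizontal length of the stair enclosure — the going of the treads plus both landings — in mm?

At most 147 each: 3212/147 = 21.85, giving 22 risers.
R = 3212 ÷ 22 = 146 mm.
T = 645 − 2·146 = 353 mm, which satisfies the 318 mm minimum.
Treads = 22 − 1 = 21; going = 21 × 353 = 7413 mm.
Enclosure = 7413 + 1587 + 1217 = 10217 mm.

10217 mm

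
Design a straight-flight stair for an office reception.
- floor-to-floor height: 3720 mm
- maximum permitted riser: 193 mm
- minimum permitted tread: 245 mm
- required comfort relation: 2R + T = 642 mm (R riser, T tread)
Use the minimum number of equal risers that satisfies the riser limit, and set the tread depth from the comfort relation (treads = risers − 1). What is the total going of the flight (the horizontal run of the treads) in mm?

3720 / 193 = 19.27, so 20 risers are needed.
Each riser is 3720/20 = 186 mm (≤ 193 mm).
Tread T = 642 − 2 × 186 = 270 mm (≥ 245 mm).
20 risers give 19 treads; going = 19 × 270 = 5130 mm.

5130 mm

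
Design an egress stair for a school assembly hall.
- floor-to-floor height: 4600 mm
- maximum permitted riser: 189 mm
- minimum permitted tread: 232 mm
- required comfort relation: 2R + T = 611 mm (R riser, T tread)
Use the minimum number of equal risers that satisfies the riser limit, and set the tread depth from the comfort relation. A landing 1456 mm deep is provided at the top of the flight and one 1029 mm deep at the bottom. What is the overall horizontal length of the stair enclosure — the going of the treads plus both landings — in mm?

At most 189 each: 4600/189 = 24.34, giving 25 risers.
Each riser is 4600/25 = 184 mm (≤ 189 mm).
Tread T = 611 − 2 × 184 = 243 mm (≥ 232 mm).
Treads = 25 − 1 = 24; going = 24 × 243 = 5832 mm.
Add landings: 5832 + 1456 + 1029 = 8317 mm.

8317 mm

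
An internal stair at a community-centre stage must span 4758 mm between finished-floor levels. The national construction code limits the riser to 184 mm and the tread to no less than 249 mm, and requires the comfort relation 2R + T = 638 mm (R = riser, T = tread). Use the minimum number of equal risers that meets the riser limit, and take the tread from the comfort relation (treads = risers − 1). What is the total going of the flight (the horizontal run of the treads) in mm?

6800 mm

4758 / 184 = 25.859 → round up to 26 risers.
R = 4758 ÷ 26 = 183 mm.
T = 638 − 2·183 = 272 mm, which satisfies the 249 mm minimum.
Going = (26 − 1) × 272 = 6800 mm.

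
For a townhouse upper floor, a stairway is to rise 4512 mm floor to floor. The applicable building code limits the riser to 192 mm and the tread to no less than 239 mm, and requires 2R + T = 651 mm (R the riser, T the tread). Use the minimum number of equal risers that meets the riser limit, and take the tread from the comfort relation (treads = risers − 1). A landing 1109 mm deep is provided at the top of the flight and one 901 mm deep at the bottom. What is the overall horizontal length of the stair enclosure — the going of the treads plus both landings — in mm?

8335 mm

At most 192 each: 4512/192 = 23.50, giving 24 risers.
Riser R = 4512 / 24 = 188 mm, within the 192 mm limit.
Tread T = 651 − 2 × 188 = 275 mm (≥ 239 mm).
Treads = 24 − 1 = 23; going = 23 × 275 = 6325 mm.
Enclosure = 6325 + 1109 + 901 = 8335 mm.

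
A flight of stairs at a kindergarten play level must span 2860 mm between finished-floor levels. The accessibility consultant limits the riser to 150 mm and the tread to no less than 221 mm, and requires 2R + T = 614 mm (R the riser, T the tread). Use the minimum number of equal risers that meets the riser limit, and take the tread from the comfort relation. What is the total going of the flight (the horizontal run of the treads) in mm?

2860 / 150 = 19.067 → round up to 20 risers.
R = 2860 ÷ 20 = 143 mm.
From 2R + T = 614: T = 614 − 286 = 328 mm.
Going = (20 − 1) × 328 = 6232 mm.

6232 mm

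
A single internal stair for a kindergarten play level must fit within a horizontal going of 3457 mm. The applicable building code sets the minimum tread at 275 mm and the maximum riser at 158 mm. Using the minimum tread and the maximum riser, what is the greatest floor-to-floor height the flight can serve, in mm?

2054 mm

3457 / 275 = 12.57, so 12 treads fit.
Risers = treads + 1 = 13.
Maximum height = 13 × 158 = 2054 mm.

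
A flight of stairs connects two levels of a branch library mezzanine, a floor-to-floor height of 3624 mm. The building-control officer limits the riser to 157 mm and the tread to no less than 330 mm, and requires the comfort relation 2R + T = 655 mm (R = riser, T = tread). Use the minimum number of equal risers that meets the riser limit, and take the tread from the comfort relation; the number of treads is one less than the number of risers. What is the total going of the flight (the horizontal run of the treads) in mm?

8119 mm

At most 157 each: 3624/157 = 23.08, giving 24 risers.
R = 3624 ÷ 24 = 151 mm.
T = 655 − 2·151 = 353 mm, which satisfies the 330 mm minimum.
Going = (24 − 1) × 353 = 8119 mm.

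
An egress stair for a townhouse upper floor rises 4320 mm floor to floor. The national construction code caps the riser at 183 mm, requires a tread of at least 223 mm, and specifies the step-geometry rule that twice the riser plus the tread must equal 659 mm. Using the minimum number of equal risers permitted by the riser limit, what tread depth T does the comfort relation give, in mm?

299 mm

4320 / 183 = 23.61, so 24 risers are needed.
Riser R = 4320 / 24 = 180 mm, within the 183 mm limit.
T = 659 − 2·180 = 299 mm, which satisfies the 223 mm minimum.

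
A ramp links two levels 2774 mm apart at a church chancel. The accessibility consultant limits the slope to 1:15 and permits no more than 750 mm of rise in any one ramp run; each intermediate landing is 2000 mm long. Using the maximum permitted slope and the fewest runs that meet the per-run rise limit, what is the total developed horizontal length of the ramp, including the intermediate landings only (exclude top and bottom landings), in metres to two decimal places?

2774 / 750 = 3.699 → round up to 4 ramp runs. That means 3 intermediate landings.
Horizontal run for 2774 mm of rise at 1:15 is 2774 × 15 = 41610 mm.
3 intermediate landings contribute 3 × 2000 = 6000 mm.
Total developed length = 41610 + 6000 = 47610 mm.
= 47.61 m.

47.61 m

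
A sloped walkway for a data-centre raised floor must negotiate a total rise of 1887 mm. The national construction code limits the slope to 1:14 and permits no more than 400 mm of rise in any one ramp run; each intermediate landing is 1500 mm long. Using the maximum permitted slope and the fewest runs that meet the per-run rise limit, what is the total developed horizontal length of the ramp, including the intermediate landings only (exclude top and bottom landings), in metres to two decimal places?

1887 / 400 = 4.72, so 5 ramp runs are needed. That means 4 intermediate landings.
Horizontal run for 1887 mm of rise at 1:14 is 1887 × 14 = 26418 mm.
4 intermediate landings contribute 4 × 1500 = 6000 mm.
Developed length = 26418 + 6000 = 32418 mm.
= 32.42 m.

32.42 m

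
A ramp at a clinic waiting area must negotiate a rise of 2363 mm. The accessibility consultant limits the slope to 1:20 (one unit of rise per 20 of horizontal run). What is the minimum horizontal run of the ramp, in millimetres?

Run = rise × 20 = 2363 × 20 = 47260 mm.

47260 mm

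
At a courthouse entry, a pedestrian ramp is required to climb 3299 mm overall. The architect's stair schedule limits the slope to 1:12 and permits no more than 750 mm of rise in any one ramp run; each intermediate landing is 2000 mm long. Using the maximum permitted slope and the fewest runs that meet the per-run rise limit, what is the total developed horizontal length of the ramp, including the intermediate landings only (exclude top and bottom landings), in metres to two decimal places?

47.59 m

At most 750 each: 3299/750 = 4.40, giving 5 ramp runs. That means 4 intermediate landings.
Horizontal run for 3299 mm of rise at 1:12 is 3299 × 12 = 39588 mm.
4 intermediate landings contribute 4 × 2000 = 8000 mm.
Total developed length = 39588 + 8000 = 47588 mm.
= 47.59 m.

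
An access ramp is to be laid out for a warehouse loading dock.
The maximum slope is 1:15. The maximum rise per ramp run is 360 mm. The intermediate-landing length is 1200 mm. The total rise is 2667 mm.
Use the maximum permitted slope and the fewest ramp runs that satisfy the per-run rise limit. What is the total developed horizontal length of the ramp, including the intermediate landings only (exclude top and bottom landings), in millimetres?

48405 mm

2667 / 360 = 7.408 → round up to 8 ramp runs. That means 7 intermediate landings.
Ramp run (horizontal) at 1:15: 2667 × 15 = 40005 mm.
7 intermediate landings contribute 7 × 1200 = 8400 mm.
Developed length = 40005 + 8400 = 48405 mm.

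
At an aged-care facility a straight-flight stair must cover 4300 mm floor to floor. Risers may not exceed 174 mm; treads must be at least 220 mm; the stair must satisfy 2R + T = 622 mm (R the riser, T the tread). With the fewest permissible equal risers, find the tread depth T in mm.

4300 / 174 = 24.71, so 25 risers are needed.
R = 4300 ÷ 25 = 172 mm.
From 2R + T = 622: T = 622 − 344 = 278 mm.

278 mm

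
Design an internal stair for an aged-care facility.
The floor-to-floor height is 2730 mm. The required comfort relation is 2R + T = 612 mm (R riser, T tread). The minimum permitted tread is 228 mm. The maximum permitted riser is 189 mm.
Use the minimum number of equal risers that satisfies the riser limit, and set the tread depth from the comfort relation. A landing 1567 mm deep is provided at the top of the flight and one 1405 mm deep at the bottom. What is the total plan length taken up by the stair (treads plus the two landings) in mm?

At most 189 each: 2730/189 = 14.44, giving 15 risers.
Riser R = 2730 / 15 = 182 mm, within the 189 mm limit.
Tread T = 612 − 2 × 182 = 248 mm (≥ 228 mm).
Going = (15 − 1) × 248 = 3472 mm.
Add landings: 3472 + 1567 + 1405 = 6444 mm.

6444 mm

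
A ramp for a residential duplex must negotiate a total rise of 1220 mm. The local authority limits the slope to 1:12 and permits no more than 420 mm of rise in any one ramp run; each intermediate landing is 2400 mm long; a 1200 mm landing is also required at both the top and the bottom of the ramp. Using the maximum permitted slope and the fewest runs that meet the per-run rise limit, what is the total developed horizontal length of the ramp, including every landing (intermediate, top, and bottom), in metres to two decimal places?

21.84 m

1220 / 420 = 2.90, so 3 ramp runs are needed. That means 2 intermediate landings.
Ramp run (horizontal) at 1:12: 1220 × 12 = 14640 mm.
Intermediate landings: 2 × 2400 = 4800 mm.
Top and bottom landings: 2 × 1200 = 2400 mm.
Total = 14640 + 4800 + 2400 = 21840 mm.
= 21.84 m.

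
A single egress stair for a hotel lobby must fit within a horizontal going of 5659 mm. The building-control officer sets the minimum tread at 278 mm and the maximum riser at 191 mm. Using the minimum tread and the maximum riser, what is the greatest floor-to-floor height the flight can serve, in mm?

4011 mm

Treads that fit: ⌊5659 / 278⌋ = 20.
Risers = treads + 1 = 21.
Maximum height = 21 × 191 = 4011 mm.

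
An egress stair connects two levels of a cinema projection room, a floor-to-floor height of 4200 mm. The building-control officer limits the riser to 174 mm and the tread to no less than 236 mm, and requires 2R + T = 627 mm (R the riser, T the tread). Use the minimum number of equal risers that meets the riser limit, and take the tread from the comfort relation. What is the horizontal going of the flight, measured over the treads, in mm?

4200 / 174 = 24.138 → round up to 25 risers.
R = 4200 ÷ 25 = 168 mm.
From 2R + T = 627: T = 627 − 336 = 291 mm.
Treads = 25 − 1 = 24; going = 24 × 291 = 6984 mm.

6984 mm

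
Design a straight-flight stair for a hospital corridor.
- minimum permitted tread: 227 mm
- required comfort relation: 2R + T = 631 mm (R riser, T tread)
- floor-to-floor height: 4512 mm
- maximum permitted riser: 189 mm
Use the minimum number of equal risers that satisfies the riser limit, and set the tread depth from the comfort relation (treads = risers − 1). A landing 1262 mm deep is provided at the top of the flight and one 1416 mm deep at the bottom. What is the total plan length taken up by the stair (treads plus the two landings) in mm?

8543 mm

At most 189 each: 4512/189 = 23.87, giving 24 risers.
R = 4512 ÷ 24 = 188 mm.
From 2R + T = 631: T = 631 − 376 = 255 mm.
Going = (24 − 1) × 255 = 5865 mm.
Add landings: 5865 + 1262 + 1416 = 8543 mm.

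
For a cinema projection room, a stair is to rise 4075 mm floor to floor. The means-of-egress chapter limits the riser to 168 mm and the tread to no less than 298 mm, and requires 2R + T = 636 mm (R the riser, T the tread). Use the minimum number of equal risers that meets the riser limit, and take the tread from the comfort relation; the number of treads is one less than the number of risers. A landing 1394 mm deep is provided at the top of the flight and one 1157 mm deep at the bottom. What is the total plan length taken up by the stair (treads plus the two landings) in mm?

9991 mm

⌈4075/168⌉ = 25 risers.
R = 4075 ÷ 25 = 163 mm.
From 2R + T = 636: T = 636 − 326 = 310 mm.
Treads = 25 − 1 = 24; going = 24 × 310 = 7440 mm.
Add landings: 7440 + 1394 + 1157 = 9991 mm.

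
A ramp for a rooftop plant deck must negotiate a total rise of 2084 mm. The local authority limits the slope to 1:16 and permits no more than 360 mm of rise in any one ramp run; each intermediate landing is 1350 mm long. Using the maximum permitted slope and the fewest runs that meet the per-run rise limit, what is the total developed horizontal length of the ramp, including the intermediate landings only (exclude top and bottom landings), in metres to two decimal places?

2084 / 360 = 5.789 → round up to 6 ramp runs. That means 5 intermediate landings.
Horizontal run for 2084 mm of rise at 1:16 is 2084 × 16 = 33344 mm.
5 intermediate landings contribute 5 × 1350 = 6750 mm.
Total developed length = 33344 + 6750 = 40094 mm.
= 40.09 m.

40.09 m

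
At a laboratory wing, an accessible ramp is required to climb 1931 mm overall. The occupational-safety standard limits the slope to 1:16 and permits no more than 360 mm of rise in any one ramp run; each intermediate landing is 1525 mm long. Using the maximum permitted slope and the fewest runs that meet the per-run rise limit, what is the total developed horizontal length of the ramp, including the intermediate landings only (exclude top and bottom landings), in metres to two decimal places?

38.52 m

⌈1931/360⌉ = 6 ramp runs. That means 5 intermediate landings.
Ramp run (horizontal) at 1:16: 1931 × 16 = 30896 mm.
Intermediate landings: 5 × 1525 = 7625 mm.
Developed length = 30896 + 7625 = 38521 mm.
= 38.52 m.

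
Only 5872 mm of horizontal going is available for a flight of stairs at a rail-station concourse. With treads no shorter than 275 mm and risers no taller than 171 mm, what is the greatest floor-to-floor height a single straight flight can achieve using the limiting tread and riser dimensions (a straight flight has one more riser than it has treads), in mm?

3762 mm

Treads that fit: ⌊5872 / 275⌋ = 21.
Risers = treads + 1 = 22.
Maximum height = 22 × 171 = 3762 mm.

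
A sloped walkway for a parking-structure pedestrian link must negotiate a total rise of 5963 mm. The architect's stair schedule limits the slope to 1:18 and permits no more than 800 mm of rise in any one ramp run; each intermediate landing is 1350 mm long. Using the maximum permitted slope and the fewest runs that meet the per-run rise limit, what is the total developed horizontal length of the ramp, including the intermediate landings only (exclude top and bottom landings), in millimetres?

5963 / 800 = 7.454 → round up to 8 ramp runs. That means 7 intermediate landings.
Horizontal run for 5963 mm of rise at 1:18 is 5963 × 18 = 107334 mm.
Intermediate landings: 7 × 1350 = 9450 mm.
Total developed length = 107334 + 9450 = 116784 mm.

116784 mm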